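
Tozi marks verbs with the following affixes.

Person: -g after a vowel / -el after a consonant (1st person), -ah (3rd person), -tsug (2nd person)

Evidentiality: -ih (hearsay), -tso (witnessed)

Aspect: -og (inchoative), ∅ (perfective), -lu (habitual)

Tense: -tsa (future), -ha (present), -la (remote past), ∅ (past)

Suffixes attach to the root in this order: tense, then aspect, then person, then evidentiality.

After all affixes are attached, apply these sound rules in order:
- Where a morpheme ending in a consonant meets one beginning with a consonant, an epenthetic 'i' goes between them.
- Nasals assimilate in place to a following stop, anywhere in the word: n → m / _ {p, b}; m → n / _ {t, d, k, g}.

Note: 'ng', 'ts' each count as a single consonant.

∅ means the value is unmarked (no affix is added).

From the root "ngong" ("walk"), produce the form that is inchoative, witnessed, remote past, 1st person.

Attach tense remote past -la → ngongla.
Attach aspect inchoative -og → ngonglaog.
Attach person 1st person -el (after consonant 'g') → ngonglaogel.
Attach evidentiality witnessed -tso → ngonglaogeltso.
Apply epenthesis: ngonglaogeltso → ngongilaogelitso.
Nasal assimilation: no change.

ngongilaogelitso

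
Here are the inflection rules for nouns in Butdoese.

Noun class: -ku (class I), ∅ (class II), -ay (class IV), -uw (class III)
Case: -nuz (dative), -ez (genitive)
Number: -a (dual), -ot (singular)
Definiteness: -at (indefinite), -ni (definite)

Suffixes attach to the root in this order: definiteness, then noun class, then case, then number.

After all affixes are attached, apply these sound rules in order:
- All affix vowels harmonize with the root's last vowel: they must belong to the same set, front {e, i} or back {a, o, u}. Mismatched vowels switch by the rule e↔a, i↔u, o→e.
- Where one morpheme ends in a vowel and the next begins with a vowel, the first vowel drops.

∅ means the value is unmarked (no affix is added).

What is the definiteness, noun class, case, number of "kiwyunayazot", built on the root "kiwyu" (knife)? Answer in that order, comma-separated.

Segment: kiwyu-ni-ay-ez-ot.
definiteness: -ni → definite.
noun class: -ay → class IV.
case: -ez → genitive.
number: -ot → singular.

definite, class IV, genitive, singular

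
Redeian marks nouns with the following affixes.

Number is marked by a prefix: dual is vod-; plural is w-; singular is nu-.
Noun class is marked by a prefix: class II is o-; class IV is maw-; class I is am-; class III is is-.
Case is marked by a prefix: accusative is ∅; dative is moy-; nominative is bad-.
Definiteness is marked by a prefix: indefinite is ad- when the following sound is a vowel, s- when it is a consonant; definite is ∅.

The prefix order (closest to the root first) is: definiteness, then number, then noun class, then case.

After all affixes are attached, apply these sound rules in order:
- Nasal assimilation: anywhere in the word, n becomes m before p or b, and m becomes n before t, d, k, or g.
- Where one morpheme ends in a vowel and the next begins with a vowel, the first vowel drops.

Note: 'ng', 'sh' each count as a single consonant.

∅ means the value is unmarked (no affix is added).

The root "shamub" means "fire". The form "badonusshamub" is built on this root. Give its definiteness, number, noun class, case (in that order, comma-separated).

Segment: bad-o-nu-s-shamub.
definiteness: ad/s- → indefinite.
number: nu- → singular.
noun class: o- → class II.
case: bad- → nominative.

indefinite, singular, class II, nominative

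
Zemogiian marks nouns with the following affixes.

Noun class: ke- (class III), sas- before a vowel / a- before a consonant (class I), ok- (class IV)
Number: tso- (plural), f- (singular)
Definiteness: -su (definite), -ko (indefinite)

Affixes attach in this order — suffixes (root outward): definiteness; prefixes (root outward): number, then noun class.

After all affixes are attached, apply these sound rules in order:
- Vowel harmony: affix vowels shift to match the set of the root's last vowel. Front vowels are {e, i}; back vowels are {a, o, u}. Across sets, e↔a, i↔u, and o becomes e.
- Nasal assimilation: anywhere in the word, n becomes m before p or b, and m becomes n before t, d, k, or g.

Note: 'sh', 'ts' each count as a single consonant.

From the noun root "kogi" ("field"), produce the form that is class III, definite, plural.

Attach number plural tso- → tsokogi.
Attach definiteness definite -su → tsokogisu.
Attach noun class class III ke- → ketsokogisu.
Apply vowel harmony: ketsokogisu → ketsekogisi.
Nasal assimilation: no change.

ketsekogisi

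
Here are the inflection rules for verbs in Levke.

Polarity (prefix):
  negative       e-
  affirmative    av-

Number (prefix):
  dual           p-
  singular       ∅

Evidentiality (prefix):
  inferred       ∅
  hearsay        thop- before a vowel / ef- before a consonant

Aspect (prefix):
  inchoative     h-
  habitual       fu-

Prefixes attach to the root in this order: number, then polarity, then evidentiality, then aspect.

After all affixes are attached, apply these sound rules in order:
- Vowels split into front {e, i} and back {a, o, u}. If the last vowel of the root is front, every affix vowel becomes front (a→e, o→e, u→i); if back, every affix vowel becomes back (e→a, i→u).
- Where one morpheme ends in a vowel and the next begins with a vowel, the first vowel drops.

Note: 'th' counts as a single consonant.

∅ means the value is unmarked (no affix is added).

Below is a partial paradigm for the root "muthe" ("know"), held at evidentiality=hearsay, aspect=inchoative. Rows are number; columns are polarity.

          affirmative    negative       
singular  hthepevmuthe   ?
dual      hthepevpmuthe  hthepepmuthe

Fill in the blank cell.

number = singular: zero marking, form stays muthe.
Attach polarity negative e- → emuthe.
Attach evidentiality hearsay thop- (before vowel 'e') → thopemuthe.
Attach aspect inchoative h- → hthopemuthe.
Apply vowel harmony: hthopemuthe → hthepemuthe.
Vowel deletion: no change.

hthepemuthe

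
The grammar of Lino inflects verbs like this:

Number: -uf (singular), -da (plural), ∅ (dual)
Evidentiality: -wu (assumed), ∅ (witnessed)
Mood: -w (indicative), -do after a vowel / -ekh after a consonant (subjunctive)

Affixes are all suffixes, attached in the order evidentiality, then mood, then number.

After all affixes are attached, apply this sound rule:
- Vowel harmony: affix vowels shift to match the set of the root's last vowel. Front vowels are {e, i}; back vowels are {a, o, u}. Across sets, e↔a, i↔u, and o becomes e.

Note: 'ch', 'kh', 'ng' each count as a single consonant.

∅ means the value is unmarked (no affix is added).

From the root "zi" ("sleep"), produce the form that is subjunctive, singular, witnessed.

evidentiality = witnessed: zero marking, form stays zi.
Attach mood subjunctive -do (after vowel 'i') → zido.
Attach number singular -uf → zidouf.
Apply vowel harmony: zidouf → zideif.

zideif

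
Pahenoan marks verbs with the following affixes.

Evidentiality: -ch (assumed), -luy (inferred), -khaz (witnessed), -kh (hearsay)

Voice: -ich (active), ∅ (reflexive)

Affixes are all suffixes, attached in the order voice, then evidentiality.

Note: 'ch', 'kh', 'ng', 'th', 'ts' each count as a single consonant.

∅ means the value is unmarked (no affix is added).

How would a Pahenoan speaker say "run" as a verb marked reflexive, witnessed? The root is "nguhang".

voice = reflexive: zero marking, form stays nguhang.
Attach evidentiality witnessed -khaz → nguhangkhaz.

nguhangkhaz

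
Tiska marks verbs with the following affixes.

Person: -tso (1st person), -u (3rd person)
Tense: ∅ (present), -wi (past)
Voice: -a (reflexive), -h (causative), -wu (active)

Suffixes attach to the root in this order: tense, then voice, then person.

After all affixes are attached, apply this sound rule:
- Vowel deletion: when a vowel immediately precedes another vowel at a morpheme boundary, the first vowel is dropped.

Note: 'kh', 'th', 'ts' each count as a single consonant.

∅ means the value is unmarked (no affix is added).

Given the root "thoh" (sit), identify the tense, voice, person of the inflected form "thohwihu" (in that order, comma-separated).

Segment: thoh-wi-h-u.
tense: -wi → past.
voice: -h → causative.
person: -u → 3rd person.

past, causative, 3rd person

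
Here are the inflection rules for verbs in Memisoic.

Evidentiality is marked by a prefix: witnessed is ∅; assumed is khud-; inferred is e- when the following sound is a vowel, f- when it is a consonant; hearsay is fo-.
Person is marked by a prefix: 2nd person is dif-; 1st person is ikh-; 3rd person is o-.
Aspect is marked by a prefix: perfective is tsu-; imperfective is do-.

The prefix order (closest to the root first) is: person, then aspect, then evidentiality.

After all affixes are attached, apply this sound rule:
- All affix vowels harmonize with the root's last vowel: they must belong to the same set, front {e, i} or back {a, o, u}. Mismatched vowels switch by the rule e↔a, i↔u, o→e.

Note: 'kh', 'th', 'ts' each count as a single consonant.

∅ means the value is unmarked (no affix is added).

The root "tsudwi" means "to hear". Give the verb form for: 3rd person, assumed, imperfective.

Attach person 3rd person o- → otsudwi.
Attach aspect imperfective do- → dootsudwi.
Attach evidentiality assumed khud- → khuddootsudwi.
Apply vowel harmony: khuddootsudwi → khiddeetsudwi.

khiddeetsudwi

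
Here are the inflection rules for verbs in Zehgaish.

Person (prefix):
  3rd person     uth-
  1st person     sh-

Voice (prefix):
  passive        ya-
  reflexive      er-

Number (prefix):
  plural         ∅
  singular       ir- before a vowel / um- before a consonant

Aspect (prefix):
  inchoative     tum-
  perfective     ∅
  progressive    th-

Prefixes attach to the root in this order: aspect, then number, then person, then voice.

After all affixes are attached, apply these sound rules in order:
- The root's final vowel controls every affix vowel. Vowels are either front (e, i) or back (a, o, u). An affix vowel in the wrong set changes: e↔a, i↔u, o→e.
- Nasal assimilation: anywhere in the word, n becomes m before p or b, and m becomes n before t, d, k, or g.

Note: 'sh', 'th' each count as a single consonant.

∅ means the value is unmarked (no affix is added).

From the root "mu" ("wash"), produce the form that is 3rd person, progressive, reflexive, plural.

Attach aspect progressive th- → thmu.
number = plural: zero marking, form stays thmu.
Attach person 3rd person uth- → uththmu.
Attach voice reflexive er- → eruththmu.
Apply vowel harmony: eruththmu → aruththmu.
Nasal assimilation: no change.

aruththmu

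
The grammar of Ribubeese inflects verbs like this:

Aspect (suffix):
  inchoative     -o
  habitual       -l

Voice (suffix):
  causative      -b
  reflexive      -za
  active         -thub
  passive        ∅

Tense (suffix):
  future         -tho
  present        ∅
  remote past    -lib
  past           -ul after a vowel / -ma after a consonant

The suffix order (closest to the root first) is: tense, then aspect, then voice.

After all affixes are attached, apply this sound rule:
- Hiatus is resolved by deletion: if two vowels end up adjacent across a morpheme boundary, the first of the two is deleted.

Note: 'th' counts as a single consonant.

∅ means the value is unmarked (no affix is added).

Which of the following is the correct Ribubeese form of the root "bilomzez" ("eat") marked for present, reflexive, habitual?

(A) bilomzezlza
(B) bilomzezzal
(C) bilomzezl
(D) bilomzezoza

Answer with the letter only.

A

tense = present: zero marking, form stays bilomzez.
Attach aspect habitual -l → bilomzezl.
Attach voice reflexive -za → bilomzezlza.
Vowel deletion: no change.
So the correct form is bilomzezlza, option (A).
(C) bilomzezl is wrong: it uses passive instead of reflexive for voice.
(B) bilomzezzal is wrong: it has the affixes in the wrong order.
(D) bilomzezoza is wrong: it uses inchoative instead of habitual for aspect.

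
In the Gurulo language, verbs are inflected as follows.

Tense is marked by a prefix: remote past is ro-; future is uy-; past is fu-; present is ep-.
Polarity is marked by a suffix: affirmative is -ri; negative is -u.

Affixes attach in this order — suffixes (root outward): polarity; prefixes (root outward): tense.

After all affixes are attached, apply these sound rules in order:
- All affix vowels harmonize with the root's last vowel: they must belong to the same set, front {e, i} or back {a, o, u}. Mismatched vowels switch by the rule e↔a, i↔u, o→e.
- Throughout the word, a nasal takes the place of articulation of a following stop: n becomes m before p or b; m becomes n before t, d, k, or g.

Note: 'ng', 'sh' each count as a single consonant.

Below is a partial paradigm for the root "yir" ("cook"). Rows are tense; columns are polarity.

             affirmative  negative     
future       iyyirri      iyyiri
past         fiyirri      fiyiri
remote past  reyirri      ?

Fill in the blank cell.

Attach tense remote past ro- → royir.
Attach polarity negative -u → royiru.
Apply vowel harmony: royiru → reyiri.
Nasal assimilation: no change.

reyiri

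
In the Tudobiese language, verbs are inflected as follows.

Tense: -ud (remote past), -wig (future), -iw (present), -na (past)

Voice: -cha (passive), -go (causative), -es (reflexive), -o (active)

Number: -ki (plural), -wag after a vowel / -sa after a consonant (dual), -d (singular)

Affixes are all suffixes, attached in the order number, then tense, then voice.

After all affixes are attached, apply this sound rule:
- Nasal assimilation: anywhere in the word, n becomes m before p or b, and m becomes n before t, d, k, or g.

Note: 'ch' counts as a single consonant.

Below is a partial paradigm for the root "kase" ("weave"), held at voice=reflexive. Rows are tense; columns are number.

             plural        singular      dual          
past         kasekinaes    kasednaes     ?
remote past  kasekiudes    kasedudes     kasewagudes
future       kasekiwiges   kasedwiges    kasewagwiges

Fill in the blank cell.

Attach number dual -wag (after vowel 'e') → kasewag.
Attach tense past -na → kasewagna.
Attach voice reflexive -es → kasewagnaes.
Nasal assimilation: no change.

kasewagnaes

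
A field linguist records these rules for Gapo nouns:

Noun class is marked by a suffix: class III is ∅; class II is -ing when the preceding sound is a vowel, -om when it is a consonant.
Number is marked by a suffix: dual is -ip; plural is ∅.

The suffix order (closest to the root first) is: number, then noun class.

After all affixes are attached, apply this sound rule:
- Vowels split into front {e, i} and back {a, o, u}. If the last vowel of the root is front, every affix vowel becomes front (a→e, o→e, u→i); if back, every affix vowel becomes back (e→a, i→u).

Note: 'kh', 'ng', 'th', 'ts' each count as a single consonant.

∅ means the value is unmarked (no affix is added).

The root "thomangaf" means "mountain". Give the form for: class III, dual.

Attach number dual -ip → thomangafip.
noun class = class III: zero marking, form stays thomangafip.
Apply vowel harmony: thomangafip → thomangafup.

thomangafup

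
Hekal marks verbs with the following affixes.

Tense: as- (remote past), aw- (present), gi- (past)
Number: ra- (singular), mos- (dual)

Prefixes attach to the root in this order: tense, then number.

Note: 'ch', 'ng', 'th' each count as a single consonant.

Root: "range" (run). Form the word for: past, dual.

mosgirange

Attach tense past gi- → girange.
Attach number dual mos- → mosgirange.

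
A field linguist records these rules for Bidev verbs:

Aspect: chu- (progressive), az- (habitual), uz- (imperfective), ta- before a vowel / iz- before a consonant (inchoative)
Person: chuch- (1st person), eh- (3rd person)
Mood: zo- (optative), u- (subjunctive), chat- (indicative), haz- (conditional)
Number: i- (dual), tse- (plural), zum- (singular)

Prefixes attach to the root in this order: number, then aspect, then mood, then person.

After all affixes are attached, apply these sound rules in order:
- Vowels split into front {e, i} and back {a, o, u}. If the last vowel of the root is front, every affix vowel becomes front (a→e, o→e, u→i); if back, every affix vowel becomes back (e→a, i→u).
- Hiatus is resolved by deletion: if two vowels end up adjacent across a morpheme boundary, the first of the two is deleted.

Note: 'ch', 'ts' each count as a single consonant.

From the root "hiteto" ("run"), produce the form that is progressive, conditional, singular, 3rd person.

Attach number singular zum- → zumhiteto.
Attach aspect progressive chu- → chuzumhiteto.
Attach mood conditional haz- → hazchuzumhiteto.
Attach person 3rd person eh- → ehhazchuzumhiteto.
Apply vowel harmony: ehhazchuzumhiteto → ahhazchuzumhiteto.
Vowel deletion: no change.

ahhazchuzumhiteto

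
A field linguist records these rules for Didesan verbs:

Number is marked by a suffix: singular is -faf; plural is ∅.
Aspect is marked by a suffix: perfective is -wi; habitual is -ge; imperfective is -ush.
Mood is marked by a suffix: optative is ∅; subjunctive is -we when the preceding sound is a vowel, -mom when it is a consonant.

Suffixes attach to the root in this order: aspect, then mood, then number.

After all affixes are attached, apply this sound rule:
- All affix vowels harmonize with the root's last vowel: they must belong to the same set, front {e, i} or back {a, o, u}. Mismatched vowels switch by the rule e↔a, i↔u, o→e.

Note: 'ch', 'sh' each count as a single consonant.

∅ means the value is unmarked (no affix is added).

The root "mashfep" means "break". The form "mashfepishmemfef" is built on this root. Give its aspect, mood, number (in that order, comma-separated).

imperfective, subjunctive, singular

Segment: mashfep-ush-mom-faf.
aspect: -ush → imperfective.
mood: -we/mom → subjunctive.
number: -faf → singular.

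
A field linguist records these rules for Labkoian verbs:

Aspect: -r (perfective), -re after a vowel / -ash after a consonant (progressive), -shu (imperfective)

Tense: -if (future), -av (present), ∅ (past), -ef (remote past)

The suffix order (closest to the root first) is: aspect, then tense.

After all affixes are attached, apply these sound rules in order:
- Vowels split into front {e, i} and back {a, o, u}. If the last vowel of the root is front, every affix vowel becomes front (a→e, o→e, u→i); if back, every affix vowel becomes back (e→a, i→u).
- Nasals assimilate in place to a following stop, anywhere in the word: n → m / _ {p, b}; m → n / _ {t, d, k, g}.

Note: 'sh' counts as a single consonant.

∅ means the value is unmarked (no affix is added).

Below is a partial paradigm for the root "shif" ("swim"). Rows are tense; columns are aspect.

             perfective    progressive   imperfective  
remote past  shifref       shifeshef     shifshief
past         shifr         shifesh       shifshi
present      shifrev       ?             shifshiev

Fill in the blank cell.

Attach aspect progressive -ash (after consonant 'f') → shifash.
Attach tense present -av → shifashav.
Apply vowel harmony: shifashav → shifeshev.
Nasal assimilation: no change.

shifeshev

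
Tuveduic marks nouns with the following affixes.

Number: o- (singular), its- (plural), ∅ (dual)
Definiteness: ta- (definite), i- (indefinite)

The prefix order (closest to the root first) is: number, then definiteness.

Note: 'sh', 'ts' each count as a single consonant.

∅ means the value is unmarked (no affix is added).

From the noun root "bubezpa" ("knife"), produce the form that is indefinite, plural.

Attach number plural its- → itsbubezpa.
Attach definiteness indefinite i- → iitsbubezpa.

iitsbubezpa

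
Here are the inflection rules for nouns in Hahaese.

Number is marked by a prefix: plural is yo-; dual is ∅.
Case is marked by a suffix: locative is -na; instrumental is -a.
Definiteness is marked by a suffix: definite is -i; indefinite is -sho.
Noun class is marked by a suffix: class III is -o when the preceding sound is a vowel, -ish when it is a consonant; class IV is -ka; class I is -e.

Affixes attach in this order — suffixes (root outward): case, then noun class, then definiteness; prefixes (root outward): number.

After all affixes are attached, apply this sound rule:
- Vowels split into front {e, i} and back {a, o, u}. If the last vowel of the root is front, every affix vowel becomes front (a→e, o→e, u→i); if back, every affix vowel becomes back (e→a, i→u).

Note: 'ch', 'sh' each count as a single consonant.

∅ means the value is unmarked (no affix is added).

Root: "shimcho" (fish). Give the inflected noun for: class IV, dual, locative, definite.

shimchonakau

number = dual: zero marking, form stays shimcho.
Attach case locative -na → shimchona.
Attach noun class class IV -ka → shimchonaka.
Attach definiteness definite -i → shimchonakai.
Apply vowel harmony: shimchonakai → shimchonakau.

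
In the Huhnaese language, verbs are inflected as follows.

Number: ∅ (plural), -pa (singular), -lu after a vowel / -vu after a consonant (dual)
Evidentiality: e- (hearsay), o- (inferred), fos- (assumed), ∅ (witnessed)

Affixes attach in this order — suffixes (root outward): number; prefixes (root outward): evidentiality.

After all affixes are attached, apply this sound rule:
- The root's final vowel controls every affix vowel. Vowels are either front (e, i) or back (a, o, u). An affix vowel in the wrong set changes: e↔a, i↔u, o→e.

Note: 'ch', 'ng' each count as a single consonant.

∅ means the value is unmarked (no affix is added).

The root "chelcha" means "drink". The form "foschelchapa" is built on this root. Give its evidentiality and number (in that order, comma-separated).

Segment: fos-chelcha-pa.
evidentiality: fos- → assumed.
number: -pa → singular.

assumed, singular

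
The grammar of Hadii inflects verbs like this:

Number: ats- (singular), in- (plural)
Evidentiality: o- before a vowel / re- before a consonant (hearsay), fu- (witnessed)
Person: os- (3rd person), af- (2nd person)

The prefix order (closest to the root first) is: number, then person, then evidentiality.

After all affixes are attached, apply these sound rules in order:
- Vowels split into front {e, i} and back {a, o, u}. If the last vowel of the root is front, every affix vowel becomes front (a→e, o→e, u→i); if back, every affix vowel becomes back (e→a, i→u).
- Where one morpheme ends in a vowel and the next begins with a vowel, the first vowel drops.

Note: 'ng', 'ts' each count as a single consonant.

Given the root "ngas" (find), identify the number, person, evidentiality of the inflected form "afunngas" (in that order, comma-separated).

Segment: o-af-in-ngas.
number: in- → plural.
person: af- → 2nd person.
evidentiality: o/re- → hearsay.

plural, 2nd person, hearsay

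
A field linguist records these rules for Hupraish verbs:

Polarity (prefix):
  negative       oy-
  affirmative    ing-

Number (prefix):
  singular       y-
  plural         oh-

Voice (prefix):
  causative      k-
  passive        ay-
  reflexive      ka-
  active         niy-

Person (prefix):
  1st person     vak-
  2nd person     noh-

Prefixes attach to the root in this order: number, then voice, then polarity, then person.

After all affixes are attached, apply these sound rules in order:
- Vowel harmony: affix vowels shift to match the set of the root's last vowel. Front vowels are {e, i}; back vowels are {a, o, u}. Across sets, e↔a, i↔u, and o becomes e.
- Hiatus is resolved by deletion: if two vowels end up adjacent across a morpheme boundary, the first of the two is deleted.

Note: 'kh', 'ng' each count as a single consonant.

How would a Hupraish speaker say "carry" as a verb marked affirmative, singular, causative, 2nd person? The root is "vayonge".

Attach number singular y- → yvayonge.
Attach voice causative k- → kyvayonge.
Attach polarity affirmative ing- → ingkyvayonge.
Attach person 2nd person noh- → nohingkyvayonge.
Apply vowel harmony: nohingkyvayonge → nehingkyvayonge.
Vowel deletion: no change.

nehingkyvayonge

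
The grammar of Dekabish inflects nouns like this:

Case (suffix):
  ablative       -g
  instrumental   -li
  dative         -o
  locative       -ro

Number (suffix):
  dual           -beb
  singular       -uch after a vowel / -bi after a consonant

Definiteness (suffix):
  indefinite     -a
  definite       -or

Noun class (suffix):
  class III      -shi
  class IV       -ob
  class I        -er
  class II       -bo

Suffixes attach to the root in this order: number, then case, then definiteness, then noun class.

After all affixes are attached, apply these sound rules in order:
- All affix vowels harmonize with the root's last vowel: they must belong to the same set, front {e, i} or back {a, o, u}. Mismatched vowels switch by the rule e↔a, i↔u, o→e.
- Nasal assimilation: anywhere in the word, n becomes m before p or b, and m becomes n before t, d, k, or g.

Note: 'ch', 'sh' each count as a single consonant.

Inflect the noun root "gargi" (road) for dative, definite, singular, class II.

Attach number singular -uch (after vowel 'i') → gargiuch.
Attach case dative -o → gargiucho.
Attach definiteness definite -or → gargiuchoor.
Attach noun class class II -bo → gargiuchoorbo.
Apply vowel harmony: gargiuchoorbo → gargiicheerbe.
Nasal assimilation: no change.

gargiicheerbe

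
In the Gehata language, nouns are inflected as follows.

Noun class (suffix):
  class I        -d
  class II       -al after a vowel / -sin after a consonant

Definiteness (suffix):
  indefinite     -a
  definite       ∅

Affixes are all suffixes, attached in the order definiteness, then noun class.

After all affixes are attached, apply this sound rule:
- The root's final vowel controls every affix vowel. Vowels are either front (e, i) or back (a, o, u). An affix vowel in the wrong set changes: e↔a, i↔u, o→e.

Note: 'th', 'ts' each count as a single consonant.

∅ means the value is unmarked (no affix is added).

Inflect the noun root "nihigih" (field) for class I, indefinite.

Attach definiteness indefinite -a → nihigiha.
Attach noun class class I -d → nihigihad.
Apply vowel harmony: nihigihad → nihigihed.

nihigihed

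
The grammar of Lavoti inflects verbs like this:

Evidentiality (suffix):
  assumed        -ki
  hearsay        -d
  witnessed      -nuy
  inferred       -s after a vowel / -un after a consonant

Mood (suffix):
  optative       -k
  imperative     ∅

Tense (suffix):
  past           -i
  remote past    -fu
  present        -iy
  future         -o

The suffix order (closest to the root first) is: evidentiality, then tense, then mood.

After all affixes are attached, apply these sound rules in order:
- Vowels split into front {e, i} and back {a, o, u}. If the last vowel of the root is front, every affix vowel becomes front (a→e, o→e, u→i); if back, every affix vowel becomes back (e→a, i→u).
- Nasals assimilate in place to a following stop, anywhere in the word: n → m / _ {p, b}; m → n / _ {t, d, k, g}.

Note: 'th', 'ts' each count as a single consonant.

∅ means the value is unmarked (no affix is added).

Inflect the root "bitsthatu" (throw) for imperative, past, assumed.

bitsthatukuu

Attach evidentiality assumed -ki → bitsthatuki.
Attach tense past -i → bitsthatukii.
mood = imperative: zero marking, form stays bitsthatukii.
Apply vowel harmony: bitsthatukii → bitsthatukuu.
Nasal assimilation: no change.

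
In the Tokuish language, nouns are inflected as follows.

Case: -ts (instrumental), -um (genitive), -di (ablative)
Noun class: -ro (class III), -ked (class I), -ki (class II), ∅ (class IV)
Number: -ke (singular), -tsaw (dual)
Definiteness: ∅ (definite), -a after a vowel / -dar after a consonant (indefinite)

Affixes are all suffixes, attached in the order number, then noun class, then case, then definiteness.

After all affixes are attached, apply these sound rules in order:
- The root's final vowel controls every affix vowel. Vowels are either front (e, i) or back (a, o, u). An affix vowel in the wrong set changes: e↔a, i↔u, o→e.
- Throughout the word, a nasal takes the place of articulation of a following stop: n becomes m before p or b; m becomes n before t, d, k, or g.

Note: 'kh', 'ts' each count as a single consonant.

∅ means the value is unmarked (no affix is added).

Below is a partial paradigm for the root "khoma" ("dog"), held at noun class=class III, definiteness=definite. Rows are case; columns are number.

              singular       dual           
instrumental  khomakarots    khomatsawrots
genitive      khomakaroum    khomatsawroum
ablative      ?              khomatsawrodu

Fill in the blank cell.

khomakarodu

Attach number singular -ke → khomake.
Attach noun class class III -ro → khomakero.
Attach case ablative -di → khomakerodi.
definiteness = definite: zero marking, form stays khomakerodi.
Apply vowel harmony: khomakerodi → khomakarodu.
Nasal assimilation: no change.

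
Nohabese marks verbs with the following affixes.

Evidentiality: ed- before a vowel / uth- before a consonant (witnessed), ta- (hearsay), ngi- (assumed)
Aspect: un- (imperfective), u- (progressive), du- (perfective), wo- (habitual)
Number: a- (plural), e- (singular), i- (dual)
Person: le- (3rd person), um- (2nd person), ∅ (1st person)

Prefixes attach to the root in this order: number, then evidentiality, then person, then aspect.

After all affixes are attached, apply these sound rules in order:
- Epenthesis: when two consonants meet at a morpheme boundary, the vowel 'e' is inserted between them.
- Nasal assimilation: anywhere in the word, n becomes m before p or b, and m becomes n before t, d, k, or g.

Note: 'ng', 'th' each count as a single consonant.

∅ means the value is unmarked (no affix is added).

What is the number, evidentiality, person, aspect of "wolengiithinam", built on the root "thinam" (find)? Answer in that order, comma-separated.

Segment: wo-le-ngi-i-thinam.
number: i- → dual.
evidentiality: ngi- → assumed.
person: le- → 3rd person.
aspect: wo- → habitual.

dual, assumed, 3rd person, habitual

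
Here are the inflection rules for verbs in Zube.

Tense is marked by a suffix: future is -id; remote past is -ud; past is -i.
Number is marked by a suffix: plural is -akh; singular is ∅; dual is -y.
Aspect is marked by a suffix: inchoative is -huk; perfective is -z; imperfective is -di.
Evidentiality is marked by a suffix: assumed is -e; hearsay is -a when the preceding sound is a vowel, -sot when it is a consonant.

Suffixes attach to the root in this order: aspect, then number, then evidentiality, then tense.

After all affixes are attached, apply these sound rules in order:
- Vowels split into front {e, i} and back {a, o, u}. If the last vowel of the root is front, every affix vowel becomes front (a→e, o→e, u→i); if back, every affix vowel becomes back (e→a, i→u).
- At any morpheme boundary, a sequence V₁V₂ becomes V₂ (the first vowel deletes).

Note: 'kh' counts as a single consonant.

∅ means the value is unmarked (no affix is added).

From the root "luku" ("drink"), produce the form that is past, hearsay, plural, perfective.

lukuzakhsotu

Attach aspect perfective -z → lukuz.
Attach number plural -akh → lukuzakh.
Attach evidentiality hearsay -sot (after consonant 'kh') → lukuzakhsot.
Attach tense past -i → lukuzakhsoti.
Apply vowel harmony: lukuzakhsoti → lukuzakhsotu.
Vowel deletion: no change.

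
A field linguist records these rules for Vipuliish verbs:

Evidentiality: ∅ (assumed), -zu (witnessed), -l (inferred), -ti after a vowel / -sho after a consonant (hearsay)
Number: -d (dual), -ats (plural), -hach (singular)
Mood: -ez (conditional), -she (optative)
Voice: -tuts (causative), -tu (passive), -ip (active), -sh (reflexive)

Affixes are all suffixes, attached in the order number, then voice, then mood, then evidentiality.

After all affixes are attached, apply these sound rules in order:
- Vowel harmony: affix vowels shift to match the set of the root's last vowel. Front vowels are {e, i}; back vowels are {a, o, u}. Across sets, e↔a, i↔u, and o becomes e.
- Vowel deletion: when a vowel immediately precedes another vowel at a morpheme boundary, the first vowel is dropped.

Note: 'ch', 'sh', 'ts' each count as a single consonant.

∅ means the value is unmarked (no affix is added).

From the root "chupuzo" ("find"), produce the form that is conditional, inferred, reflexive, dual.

chupuzodshazl

Attach number dual -d → chupuzod.
Attach voice reflexive -sh → chupuzodsh.
Attach mood conditional -ez → chupuzodshez.
Attach evidentiality inferred -l → chupuzodshezl.
Apply vowel harmony: chupuzodshezl → chupuzodshazl.
Vowel deletion: no change.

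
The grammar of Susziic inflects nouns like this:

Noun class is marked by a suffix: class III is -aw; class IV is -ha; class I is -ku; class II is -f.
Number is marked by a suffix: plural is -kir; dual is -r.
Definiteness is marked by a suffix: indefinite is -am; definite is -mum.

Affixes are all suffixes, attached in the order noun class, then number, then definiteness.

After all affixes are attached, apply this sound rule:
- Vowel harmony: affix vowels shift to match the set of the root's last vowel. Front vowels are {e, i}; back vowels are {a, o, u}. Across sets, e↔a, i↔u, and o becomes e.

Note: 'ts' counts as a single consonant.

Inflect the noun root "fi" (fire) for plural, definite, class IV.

Attach noun class class IV -ha → fiha.
Attach number plural -kir → fihakir.
Attach definiteness definite -mum → fihakirmum.
Apply vowel harmony: fihakirmum → fihekirmim.

fihekirmim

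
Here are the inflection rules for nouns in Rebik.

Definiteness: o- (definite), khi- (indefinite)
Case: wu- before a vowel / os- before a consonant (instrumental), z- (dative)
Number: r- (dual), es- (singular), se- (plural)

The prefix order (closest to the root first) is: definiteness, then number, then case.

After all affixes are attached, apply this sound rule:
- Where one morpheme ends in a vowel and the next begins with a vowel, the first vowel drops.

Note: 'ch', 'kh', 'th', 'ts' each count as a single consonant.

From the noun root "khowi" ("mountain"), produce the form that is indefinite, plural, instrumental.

Attach definiteness indefinite khi- → khikhowi.
Attach number plural se- → sekhikhowi.
Attach case instrumental os- (before consonant 's') → ossekhikhowi.
Vowel deletion: no change.

ossekhikhowi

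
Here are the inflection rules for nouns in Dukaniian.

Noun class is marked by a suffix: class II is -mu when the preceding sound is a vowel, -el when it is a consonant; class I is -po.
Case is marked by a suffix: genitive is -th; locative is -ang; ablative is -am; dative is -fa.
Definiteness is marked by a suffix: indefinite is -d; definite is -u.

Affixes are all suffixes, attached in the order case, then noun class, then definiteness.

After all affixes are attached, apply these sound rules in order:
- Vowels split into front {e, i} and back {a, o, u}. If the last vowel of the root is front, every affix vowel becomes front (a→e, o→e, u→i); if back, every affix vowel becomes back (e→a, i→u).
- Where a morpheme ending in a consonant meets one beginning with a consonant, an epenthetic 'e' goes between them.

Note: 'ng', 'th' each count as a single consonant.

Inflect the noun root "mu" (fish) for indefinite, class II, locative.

muangaled

Attach case locative -ang → muang.
Attach noun class class II -el (after consonant 'ng') → muangel.
Attach definiteness indefinite -d → muangeld.
Apply vowel harmony: muangeld → muangald.
Apply epenthesis: muangald → muangaled.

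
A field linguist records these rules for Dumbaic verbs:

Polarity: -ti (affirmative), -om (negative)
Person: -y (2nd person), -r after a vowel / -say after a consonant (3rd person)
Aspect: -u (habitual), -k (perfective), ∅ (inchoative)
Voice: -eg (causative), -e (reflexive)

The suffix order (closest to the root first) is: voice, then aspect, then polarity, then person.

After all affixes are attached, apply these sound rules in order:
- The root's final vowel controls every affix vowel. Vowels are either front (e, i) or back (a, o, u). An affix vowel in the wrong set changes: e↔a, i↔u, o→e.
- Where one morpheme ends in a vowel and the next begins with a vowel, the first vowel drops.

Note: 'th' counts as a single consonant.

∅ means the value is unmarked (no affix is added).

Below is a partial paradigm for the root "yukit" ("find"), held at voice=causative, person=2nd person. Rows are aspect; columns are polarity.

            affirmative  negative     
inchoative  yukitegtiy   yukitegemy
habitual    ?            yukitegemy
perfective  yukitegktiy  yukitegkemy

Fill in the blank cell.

yukitegitiy

Attach voice causative -eg → yukiteg.
Attach aspect habitual -u → yukitegu.
Attach polarity affirmative -ti → yukiteguti.
Attach person 2nd person -y → yukitegutiy.
Apply vowel harmony: yukitegutiy → yukitegitiy.
Vowel deletion: no change.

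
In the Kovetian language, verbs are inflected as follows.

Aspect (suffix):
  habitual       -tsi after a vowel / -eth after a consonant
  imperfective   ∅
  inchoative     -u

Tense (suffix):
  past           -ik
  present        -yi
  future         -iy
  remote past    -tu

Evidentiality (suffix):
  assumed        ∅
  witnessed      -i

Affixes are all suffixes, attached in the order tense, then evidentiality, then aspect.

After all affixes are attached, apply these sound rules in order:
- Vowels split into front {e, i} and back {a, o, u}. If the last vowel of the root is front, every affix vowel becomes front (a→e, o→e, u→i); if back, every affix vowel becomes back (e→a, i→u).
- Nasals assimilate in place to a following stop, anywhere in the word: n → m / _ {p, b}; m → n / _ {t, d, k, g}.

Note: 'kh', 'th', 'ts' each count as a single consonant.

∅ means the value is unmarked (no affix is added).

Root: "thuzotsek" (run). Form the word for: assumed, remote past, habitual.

Attach tense remote past -tu → thuzotsektu.
evidentiality = assumed: zero marking, form stays thuzotsektu.
Attach aspect habitual -tsi (after vowel 'u') → thuzotsektutsi.
Apply vowel harmony: thuzotsektutsi → thuzotsektitsi.
Nasal assimilation: no change.

thuzotsektitsi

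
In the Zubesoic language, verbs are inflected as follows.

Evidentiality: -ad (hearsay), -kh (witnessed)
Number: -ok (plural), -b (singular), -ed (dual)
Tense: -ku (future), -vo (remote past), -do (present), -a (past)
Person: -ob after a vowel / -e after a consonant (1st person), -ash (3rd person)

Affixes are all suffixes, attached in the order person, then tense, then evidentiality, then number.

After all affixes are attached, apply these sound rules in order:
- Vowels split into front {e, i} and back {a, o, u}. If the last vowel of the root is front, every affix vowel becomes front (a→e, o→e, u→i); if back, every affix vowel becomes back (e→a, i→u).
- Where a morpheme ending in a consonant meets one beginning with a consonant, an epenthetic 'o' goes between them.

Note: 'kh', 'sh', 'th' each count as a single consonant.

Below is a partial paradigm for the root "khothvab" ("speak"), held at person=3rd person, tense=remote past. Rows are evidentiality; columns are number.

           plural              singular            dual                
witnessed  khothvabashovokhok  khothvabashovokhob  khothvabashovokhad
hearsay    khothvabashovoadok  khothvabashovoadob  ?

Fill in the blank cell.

khothvabashovoadad

Attach person 3rd person -ash → khothvabash.
Attach tense remote past -vo → khothvabashvo.
Attach evidentiality hearsay -ad → khothvabashvoad.
Attach number dual -ed → khothvabashvoaded.
Apply vowel harmony: khothvabashvoaded → khothvabashvoadad.
Apply epenthesis: khothvabashvoadad → khothvabashovoadad.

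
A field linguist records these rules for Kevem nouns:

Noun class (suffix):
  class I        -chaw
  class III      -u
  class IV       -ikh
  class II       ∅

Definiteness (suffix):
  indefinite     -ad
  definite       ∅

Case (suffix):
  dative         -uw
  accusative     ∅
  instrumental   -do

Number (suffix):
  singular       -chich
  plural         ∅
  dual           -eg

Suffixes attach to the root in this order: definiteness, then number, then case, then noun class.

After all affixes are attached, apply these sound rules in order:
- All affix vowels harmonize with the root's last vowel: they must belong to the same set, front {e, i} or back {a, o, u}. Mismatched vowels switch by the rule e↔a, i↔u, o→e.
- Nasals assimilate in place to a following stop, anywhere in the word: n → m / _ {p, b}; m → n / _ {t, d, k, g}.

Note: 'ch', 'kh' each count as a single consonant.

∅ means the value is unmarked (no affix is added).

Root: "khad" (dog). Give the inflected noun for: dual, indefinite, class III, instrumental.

Attach definiteness indefinite -ad → khadad.
Attach number dual -eg → khadadeg.
Attach case instrumental -do → khadadegdo.
Attach noun class class III -u → khadadegdou.
Apply vowel harmony: khadadegdou → khadadagdou.
Nasal assimilation: no change.

khadadagdou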